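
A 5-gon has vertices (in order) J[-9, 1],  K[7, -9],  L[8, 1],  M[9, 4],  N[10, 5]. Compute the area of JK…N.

Apply the shoelace (surveyor's) formula: 2A = Σ (x_i·y_{i+1} − x_{i+1}·y_i), indices taken mod 5.
Σ = (74) + (79) + (23) + (5) + (55) = 236
Area = |Σ|/2 = 118.

118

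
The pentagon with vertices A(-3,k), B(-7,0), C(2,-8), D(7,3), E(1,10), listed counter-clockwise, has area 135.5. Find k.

7

The doubled signed area Σ (x_i y_{i+1} − x_{i+1} y_i) is linear in k.
With k=0 it equals 215; the coefficient of k is 8 (from the two edges through A).
So 8·k + 215 = 2·135.5 = 271 ⇒ k = 7.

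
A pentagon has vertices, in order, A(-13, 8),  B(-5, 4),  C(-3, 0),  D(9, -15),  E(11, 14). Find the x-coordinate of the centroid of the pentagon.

Apply Gauss's area formula. First the cross-terms c_i = x_i·y_{i+1} − x_{i+1}·y_i:
  -12, 12, 45, 291, 270  ⇒  2A = 606, A = 303.
Then Σ (x_i + x_{i+1})·c_i = 5670, so x̄ = 5670 / (6·303) = 315/101.

315/101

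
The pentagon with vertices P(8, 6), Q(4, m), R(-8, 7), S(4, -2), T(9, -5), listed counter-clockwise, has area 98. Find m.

Write out the shoelace sum; only the two edges meeting at Q involve m:
2·Area = [(8·m − 4·6) + (4·7 − (-8)·m)] + 80
       = 16·m + 84 = 196
⇒ m = 7.

7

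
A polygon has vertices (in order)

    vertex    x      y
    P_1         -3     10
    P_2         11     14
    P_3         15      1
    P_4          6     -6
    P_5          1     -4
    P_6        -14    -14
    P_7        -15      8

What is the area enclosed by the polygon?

491.5

P_1→P_2: (-3)(14) − (11)(10) = -152
P_2→P_3: (11)(1) − (15)(14) = -199
P_3→P_4: (15)(-6) − (6)(1) = -96
P_4→P_5: (6)(-4) − (1)(-6) = -18
P_5→P_6: (1)(-14) − (-14)(-4) = -70
P_6→P_7: (-14)(8) − (-15)(-14) = -322
P_7→P_1: (-15)(10) − (-3)(8) = -126
Σ = -983
Area = |Σ|/2 = 491.5.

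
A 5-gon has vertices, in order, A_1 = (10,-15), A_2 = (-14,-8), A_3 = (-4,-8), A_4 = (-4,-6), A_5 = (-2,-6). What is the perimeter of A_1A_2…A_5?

54

|A_1A_2| = √((-24)² + (7)²) = √625 = 25
|A_2A_3| = √((10)² + (0)²) = √100 = 10
|A_3A_4| = √((0)² + (2)²) = √4 = 2
|A_4A_5| = √((2)² + (0)²) = √4 = 2
|A_5A_1| = √((12)² + (-9)²) = √225 = 15
Perimeter = 25 + 10 + 2 + 2 + 15 = 54.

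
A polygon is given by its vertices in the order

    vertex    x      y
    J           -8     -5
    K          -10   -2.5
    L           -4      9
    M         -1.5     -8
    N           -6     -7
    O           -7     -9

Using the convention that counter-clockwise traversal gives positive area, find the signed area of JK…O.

Apply the surveyor's formula: 2A = Σ (x_i·y_{i+1} − x_{i+1}·y_i), indices taken mod 6.
Cross-terms: -30, -100, 45.5, -37.5, 5, -37  ⇒  Σ = -154
Signed area = Σ/2 = -77 (negative ⇒ clockwise traversal).

-77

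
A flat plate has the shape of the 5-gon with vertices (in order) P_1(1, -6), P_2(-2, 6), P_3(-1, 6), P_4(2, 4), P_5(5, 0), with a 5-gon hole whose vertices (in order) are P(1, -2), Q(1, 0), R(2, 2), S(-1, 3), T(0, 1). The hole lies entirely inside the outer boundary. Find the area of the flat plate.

34

Outer boundary:
Σ = (-6) + (-6) + (-16) + (-20) + (-30) = -78
Area = |Σ|/2 = 39.
Hole:
Apply the shoelace formula: 2A = Σ (x_i·y_{i+1} − x_{i+1}·y_i), indices taken mod 5.
Σ = (2) + (2) + (8) + (-1) + (-1) = 10
Area = |Σ|/2 = 5.
Net area = 39 − 5 = 34.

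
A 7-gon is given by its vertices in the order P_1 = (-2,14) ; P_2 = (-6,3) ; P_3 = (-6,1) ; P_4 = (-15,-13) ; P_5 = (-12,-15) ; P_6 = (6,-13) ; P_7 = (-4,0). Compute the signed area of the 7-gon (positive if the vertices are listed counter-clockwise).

Apply the surveyor's formula: 2A = Σ (x_i·y_{i+1} − x_{i+1}·y_i), indices taken mod 7.
Cross-terms: 78, 12, 93, 69, 246, -52, -56  ⇒  Σ = 390
Signed area = Σ/2 = 195 (positive ⇒ counter-clockwise traversal).

195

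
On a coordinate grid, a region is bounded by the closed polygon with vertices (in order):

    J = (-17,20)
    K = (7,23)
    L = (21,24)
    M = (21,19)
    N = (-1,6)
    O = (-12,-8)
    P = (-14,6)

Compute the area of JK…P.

544

Apply the surveyor's formula: 2A = Σ (x_i·y_{i+1} − x_{i+1}·y_i), indices taken mod 7.
Cross-terms: -531, -315, -105, 145, 80, -184, -178  ⇒  Σ = -1088
Area = |Σ|/2 = 544.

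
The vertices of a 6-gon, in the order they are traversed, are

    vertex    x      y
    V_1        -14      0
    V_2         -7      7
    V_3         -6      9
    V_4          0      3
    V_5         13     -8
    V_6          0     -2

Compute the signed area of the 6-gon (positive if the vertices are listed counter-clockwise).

-115

Apply Gauss's area formula: 2A = Σ (x_i·y_{i+1} − x_{i+1}·y_i), indices taken mod 6.
V_1→V_2: (-14)(7) − (-7)(0) = -98
V_2→V_3: (-7)(9) − (-6)(7) = -21
V_3→V_4: (-6)(3) − (0)(9) = -18
V_4→V_5: (0)(-8) − (13)(3) = -39
V_5→V_6: (13)(-2) − (0)(-8) = -26
V_6→V_1: (0)(0) − (-14)(-2) = -28
Σ = -230
Signed area = Σ/2 = -115 (negative ⇒ clockwise traversal).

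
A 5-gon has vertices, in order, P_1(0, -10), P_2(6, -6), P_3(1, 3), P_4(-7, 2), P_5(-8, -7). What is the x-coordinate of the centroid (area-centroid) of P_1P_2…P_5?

-175/108

Apply the shoelace formula. First the cross-terms c_i = x_i·y_{i+1} − x_{i+1}·y_i:
  60, 24, 23, 65, 80  ⇒  2A = 252, A = 126.
Then Σ (x_i + x_{i+1})·c_i = -1225, so x̄ = -1225 / (6·126) = -175/108.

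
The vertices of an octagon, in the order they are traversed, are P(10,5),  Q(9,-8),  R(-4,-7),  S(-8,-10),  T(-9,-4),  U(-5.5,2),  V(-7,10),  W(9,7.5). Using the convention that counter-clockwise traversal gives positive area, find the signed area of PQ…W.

Σ = (-125) + (-95) + (-16) + (-58) + (-40) + (-41) + (-142.5) + (-30) = -547.5
Signed area = Σ/2 = -273.75 (negative ⇒ clockwise traversal).

-273.75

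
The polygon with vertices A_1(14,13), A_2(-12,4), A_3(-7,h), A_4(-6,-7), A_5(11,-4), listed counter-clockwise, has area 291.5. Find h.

The doubled signed area Σ (x_i y_{i+1} − x_{i+1} y_i) is linear in h.
With h=0 it equals 589; the coefficient of h is -6 (from the two edges through A_3).
So -6·h + 589 = 2·291.5 = 583 ⇒ h = 1.

1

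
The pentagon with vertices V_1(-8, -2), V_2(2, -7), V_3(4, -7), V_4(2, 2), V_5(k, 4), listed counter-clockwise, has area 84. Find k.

Write out the shoelace sum; only the two edges meeting at V_5 involve k:
2·Area = [(2·4 − k·2) + (k·(-2) − (-8)·4)] + 96
       = -4·k + 136 = 168
⇒ k = -8.

-8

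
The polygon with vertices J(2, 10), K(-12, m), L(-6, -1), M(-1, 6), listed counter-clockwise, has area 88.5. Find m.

The doubled signed area Σ (x_i y_{i+1} − x_{i+1} y_i) is linear in m.
With m=0 it equals 73; the coefficient of m is 8 (from the two edges through K).
So 8·m + 73 = 2·88.5 = 177 ⇒ m = 13.

13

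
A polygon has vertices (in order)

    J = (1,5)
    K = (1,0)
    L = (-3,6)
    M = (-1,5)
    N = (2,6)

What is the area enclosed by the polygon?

10

Apply the shoelace formula: 2A = Σ (x_i·y_{i+1} − x_{i+1}·y_i), indices taken mod 5.
J→K: (1)(0) − (1)(5) = -5
K→L: (1)(6) − (-3)(0) = 6
L→M: (-3)(5) − (-1)(6) = -9
M→N: (-1)(6) − (2)(5) = -16
N→J: (2)(5) − (1)(6) = 4
Σ = -20
Area = |Σ|/2 = 10.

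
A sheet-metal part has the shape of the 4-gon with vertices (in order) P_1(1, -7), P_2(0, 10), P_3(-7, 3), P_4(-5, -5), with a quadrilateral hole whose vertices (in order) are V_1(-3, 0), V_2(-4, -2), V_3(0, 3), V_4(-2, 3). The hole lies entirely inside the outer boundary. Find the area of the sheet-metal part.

Outer boundary:
Cross-terms: 10, 70, 50, 40  ⇒  Σ = 170
Area = |Σ|/2 = 85.
Hole:
Cross-terms: 6, -12, 6, 9  ⇒  Σ = 9
Area = |Σ|/2 = 4.5.
Net area = 85 − 4.5 = 80.5.

80.5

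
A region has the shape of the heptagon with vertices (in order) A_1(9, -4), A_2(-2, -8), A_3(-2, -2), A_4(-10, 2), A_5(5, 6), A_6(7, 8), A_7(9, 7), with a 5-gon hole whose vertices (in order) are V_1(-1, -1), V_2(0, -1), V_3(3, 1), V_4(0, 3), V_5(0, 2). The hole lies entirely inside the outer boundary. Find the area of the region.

147.5

Outer boundary:
Apply the surveyor's formula: 2A = Σ (x_i·y_{i+1} − x_{i+1}·y_i), indices taken mod 7.
Cross-terms: -80, -12, -24, -70, -2, -23, -99  ⇒  Σ = -310
Area = |Σ|/2 = 155.
Hole:
V_1→V_2: (-1)(-1) − (0)(-1) = 1
V_2→V_3: (0)(1) − (3)(-1) = 3
V_3→V_4: (3)(3) − (0)(1) = 9
V_4→V_5: (0)(2) − (0)(3) = 0
V_5→V_1: (0)(-1) − (-1)(2) = 2
Σ = 15
Area = |Σ|/2 = 7.5.
Net area = 155 − 7.5 = 147.5.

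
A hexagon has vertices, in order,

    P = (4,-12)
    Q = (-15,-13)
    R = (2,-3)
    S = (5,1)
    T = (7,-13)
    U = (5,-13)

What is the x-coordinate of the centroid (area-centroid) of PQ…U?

-2/3

Apply Gauss's area formula. First the cross-terms c_i = x_i·y_{i+1} − x_{i+1}·y_i:
  -232, 71, 17, -72, -26, -8  ⇒  2A = -250, A = -125.
Then Σ (x_i + x_{i+1})·c_i = 500, so x̄ = 500 / (6·(-125)) = -2/3.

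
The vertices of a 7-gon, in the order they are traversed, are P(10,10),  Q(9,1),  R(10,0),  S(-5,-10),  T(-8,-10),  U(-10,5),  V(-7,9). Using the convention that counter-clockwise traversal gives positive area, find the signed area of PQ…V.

Apply the surveyor's formula: 2A = Σ (x_i·y_{i+1} − x_{i+1}·y_i), indices taken mod 7.
Σ = (-80) + (-10) + (-100) + (-30) + (-140) + (-55) + (-160) = -575
Signed area = Σ/2 = -287.5 (negative ⇒ clockwise traversal).

-287.5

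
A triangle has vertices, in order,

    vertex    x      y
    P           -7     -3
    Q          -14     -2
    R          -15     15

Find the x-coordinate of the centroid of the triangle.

Apply the shoelace formula. First the cross-terms c_i = x_i·y_{i+1} − x_{i+1}·y_i:
  -28, -240, 150  ⇒  2A = -118, A = -59.
Then Σ (x_i + x_{i+1})·c_i = 4248, so x̄ = 4248 / (6·(-59)) = -12.

-12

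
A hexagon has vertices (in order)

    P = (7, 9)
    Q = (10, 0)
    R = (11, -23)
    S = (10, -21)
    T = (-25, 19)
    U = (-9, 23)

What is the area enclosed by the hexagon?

651

P→Q: (7)(0) − (10)(9) = -90
Q→R: (10)(-23) − (11)(0) = -230
R→S: (11)(-21) − (10)(-23) = -1
S→T: (10)(19) − (-25)(-21) = -335
T→U: (-25)(23) − (-9)(19) = -404
U→P: (-9)(9) − (7)(23) = -242
Σ = -1302
Area = |Σ|/2 = 651.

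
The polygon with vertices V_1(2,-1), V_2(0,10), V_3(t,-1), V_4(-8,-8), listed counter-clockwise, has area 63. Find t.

-5

The doubled signed area Σ (x_i y_{i+1} − x_{i+1} y_i) is linear in t.
With t=0 it equals 36; the coefficient of t is -18 (from the two edges through V_3).
So -18·t + 36 = 2·63 = 126 ⇒ t = -5.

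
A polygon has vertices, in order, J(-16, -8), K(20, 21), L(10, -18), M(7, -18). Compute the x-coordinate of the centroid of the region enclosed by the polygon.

601/132

Apply Gauss's area formula. First the cross-terms c_i = x_i·y_{i+1} − x_{i+1}·y_i:
  -176, -570, -54, -344  ⇒  2A = -1144, A = -572.
Then Σ (x_i + x_{i+1})·c_i = -15626, so x̄ = -15626 / (6·(-572)) = 601/132.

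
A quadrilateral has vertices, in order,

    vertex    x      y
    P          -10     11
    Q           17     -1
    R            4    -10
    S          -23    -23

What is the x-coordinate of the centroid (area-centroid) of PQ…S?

Apply the surveyor's formula. First the cross-terms c_i = x_i·y_{i+1} − x_{i+1}·y_i:
  -177, -166, -322, -483  ⇒  2A = -1148, A = -574.
Then Σ (x_i + x_{i+1})·c_i = 17332, so x̄ = 17332 / (6·(-574)) = -619/123.

-619/123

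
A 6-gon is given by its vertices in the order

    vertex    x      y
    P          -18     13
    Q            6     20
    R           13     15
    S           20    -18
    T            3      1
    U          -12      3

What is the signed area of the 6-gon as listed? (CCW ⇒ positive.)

-574.5

Apply the shoelace (surveyor's) formula: 2A = Σ (x_i·y_{i+1} − x_{i+1}·y_i), indices taken mod 6.
P→Q: (-18)(20) − (6)(13) = -438
Q→R: (6)(15) − (13)(20) = -170
R→S: (13)(-18) − (20)(15) = -534
S→T: (20)(1) − (3)(-18) = 74
T→U: (3)(3) − (-12)(1) = 21
U→P: (-12)(13) − (-18)(3) = -102
Σ = -1149
Signed area = Σ/2 = -574.5 (negative ⇒ clockwise traversal).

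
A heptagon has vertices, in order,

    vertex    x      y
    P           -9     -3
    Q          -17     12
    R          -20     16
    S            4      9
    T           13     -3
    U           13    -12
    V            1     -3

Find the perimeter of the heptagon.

|PQ| = √((-8)² + (15)²) = √289 = 17
|QR| = √((-3)² + (4)²) = √25 = 5
|RS| = √((24)² + (-7)²) = √625 = 25
|ST| = √((9)² + (-12)²) = √225 = 15
|TU| = √((0)² + (-9)²) = √81 = 9
|UV| = √((-12)² + (9)²) = √225 = 15
|VP| = √((-10)² + (0)²) = √100 = 10
Perimeter = 17 + 5 + 25 + 15 + 9 + 15 + 10 = 96.

96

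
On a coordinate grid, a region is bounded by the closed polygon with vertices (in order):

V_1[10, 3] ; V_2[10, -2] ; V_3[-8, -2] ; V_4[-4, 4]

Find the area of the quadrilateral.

89

Cross-terms: -50, -36, -40, -52  ⇒  Σ = -178
Area = |Σ|/2 = 89.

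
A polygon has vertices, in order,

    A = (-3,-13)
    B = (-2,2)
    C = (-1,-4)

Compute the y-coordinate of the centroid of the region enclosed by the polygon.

-5

Apply Gauss's area formula. First the cross-terms c_i = x_i·y_{i+1} − x_{i+1}·y_i:
  -32, 10, 1  ⇒  2A = -21, A = -10.5.
Then Σ (y_i + y_{i+1})·c_i = 315, so ȳ = 315 / (6·(-10.5)) = -5.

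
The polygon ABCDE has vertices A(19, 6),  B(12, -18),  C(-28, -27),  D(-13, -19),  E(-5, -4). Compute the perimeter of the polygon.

|AB| = √((-7)² + (-24)²) = √625 = 25
|BC| = √((-40)² + (-9)²) = √1681 = 41
|CD| = √((15)² + (8)²) = √289 = 17
|DE| = √((8)² + (15)²) = √289 = 17
|EA| = √((24)² + (10)²) = √676 = 26
Perimeter = 25 + 41 + 17 + 17 + 26 = 126.

126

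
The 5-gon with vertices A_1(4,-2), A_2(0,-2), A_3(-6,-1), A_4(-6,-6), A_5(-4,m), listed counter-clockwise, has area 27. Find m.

Write out the shoelace sum; only the two edges meeting at A_5 involve m:
2·Area = [((-6)·m − (-4)·(-6)) + ((-4)·(-2) − 4·m)] + 10
       = -10·m + -6 = 54
⇒ m = -6.

-6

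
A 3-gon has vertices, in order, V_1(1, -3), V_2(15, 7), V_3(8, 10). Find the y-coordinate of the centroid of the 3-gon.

Apply Gauss's area formula. First the cross-terms c_i = x_i·y_{i+1} − x_{i+1}·y_i:
  52, 94, -34  ⇒  2A = 112, A = 56.
Then Σ (y_i + y_{i+1})·c_i = 1568, so ȳ = 1568 / (6·56) = 14/3.

14/3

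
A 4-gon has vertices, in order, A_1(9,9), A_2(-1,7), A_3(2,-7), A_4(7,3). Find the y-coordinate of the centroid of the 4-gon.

341/117

Apply the shoelace (surveyor's) formula. First the cross-terms c_i = x_i·y_{i+1} − x_{i+1}·y_i:
  72, -7, 55, 36  ⇒  2A = 156, A = 78.
Then Σ (y_i + y_{i+1})·c_i = 1364, so ȳ = 1364 / (6·78) = 341/117.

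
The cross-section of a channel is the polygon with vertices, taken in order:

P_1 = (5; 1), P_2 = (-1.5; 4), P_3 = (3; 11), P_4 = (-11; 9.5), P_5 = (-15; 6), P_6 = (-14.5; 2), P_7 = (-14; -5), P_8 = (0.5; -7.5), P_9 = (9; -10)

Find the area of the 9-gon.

302.75

Σ = (21.5) + (-28.5) + (149.5) + (76.5) + (57) + (100.5) + (107.5) + (62.5) + (59) = 605.5
Area = |Σ|/2 = 302.75.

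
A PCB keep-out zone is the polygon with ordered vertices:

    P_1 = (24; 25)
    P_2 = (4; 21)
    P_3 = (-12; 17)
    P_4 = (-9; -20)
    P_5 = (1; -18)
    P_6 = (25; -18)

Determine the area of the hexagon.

1394

Σ = (404) + (320) + (393) + (182) + (432) + (1057) = 2788
Area = |Σ|/2 = 1394.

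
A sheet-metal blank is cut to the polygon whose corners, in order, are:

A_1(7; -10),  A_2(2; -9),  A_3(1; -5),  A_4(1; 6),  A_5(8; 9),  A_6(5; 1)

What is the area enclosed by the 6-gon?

83

Apply Gauss's area formula: 2A = Σ (x_i·y_{i+1} − x_{i+1}·y_i), indices taken mod 6.
A_1→A_2: (7)(-9) − (2)(-10) = -43
A_2→A_3: (2)(-5) − (1)(-9) = -1
A_3→A_4: (1)(6) − (1)(-5) = 11
A_4→A_5: (1)(9) − (8)(6) = -39
A_5→A_6: (8)(1) − (5)(9) = -37
A_6→A_1: (5)(-10) − (7)(1) = -57
Σ = -166
Area = |Σ|/2 = 83.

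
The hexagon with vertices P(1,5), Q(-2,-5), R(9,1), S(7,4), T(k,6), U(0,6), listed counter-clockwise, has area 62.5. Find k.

6

Write out the shoelace sum; only the two edges meeting at T involve k:
2·Area = [(7·6 − k·4) + (k·6 − 0·6)] + 71
       = 2·k + 113 = 125
⇒ k = 6.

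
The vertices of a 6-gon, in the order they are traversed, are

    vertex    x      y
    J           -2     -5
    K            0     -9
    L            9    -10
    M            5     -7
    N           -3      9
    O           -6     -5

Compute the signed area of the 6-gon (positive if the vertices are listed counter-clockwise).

Apply the surveyor's formula: 2A = Σ (x_i·y_{i+1} − x_{i+1}·y_i), indices taken mod 6.
Σ = (18) + (81) + (-13) + (24) + (69) + (20) = 199
Signed area = Σ/2 = 99.5 (positive ⇒ counter-clockwise traversal).

99.5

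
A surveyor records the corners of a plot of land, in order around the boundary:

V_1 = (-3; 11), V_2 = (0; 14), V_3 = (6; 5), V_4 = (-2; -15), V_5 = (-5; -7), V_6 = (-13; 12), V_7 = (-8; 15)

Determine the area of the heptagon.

280

Σ = (-42) + (-84) + (-80) + (-61) + (-151) + (-99) + (-43) = -560
Area = |Σ|/2 = 280.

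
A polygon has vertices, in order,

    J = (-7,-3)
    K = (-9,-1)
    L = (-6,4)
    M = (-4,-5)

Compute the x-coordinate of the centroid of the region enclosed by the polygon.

-743/117

Apply Gauss's area formula. First the cross-terms c_i = x_i·y_{i+1} − x_{i+1}·y_i:
  -20, -42, 46, -23  ⇒  2A = -39, A = -19.5.
Then Σ (x_i + x_{i+1})·c_i = 743, so x̄ = 743 / (6·(-19.5)) = -743/117.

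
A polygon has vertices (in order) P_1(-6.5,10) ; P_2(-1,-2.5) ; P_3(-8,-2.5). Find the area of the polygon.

43.75

Apply the shoelace (surveyor's) formula: 2A = Σ (x_i·y_{i+1} − x_{i+1}·y_i), indices taken mod 3.
P_1→P_2: (-6.5)(-2.5) − (-1)(10) = 26.25
P_2→P_3: (-1)(-2.5) − (-8)(-2.5) = -17.5
P_3→P_1: (-8)(10) − (-6.5)(-2.5) = -96.25
Σ = -87.5
Area = |Σ|/2 = 43.75.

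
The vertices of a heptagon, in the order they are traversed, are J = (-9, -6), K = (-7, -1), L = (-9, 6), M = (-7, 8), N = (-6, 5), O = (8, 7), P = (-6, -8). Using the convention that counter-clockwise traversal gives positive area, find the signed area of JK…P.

-120.5

Σ = (-33) + (-51) + (-30) + (13) + (-82) + (-22) + (-36) = -241
Signed area = Σ/2 = -120.5 (negative ⇒ clockwise traversal).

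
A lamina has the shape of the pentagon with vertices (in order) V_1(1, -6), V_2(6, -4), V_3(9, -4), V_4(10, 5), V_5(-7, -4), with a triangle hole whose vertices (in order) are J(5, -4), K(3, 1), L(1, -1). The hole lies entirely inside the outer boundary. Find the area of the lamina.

78

Outer boundary:
Σ = (32) + (12) + (85) + (-5) + (46) = 170
Area = |Σ|/2 = 85.
Hole:
Apply the surveyor's formula: 2A = Σ (x_i·y_{i+1} − x_{i+1}·y_i), indices taken mod 3.
Cross-terms: 17, -4, 1  ⇒  Σ = 14
Area = |Σ|/2 = 7.
Net area = 85 − 7 = 78.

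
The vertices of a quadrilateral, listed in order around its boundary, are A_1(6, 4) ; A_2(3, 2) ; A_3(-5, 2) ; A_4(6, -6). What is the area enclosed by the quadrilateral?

Σ = (0) + (16) + (18) + (60) = 94
Area = |Σ|/2 = 47.

47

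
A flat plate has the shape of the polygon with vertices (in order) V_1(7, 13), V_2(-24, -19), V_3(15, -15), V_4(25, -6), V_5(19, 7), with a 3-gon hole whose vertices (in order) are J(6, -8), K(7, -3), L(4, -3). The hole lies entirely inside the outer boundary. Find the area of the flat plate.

790.5

Outer boundary:
Apply the shoelace formula: 2A = Σ (x_i·y_{i+1} − x_{i+1}·y_i), indices taken mod 5.
Σ = (179) + (645) + (285) + (289) + (198) = 1596
Area = |Σ|/2 = 798.
Hole:
Apply the shoelace (surveyor's) formula: 2A = Σ (x_i·y_{i+1} − x_{i+1}·y_i), indices taken mod 3.
Σ = (38) + (-9) + (-14) = 15
Area = |Σ|/2 = 7.5.
Net area = 798 − 7.5 = 790.5.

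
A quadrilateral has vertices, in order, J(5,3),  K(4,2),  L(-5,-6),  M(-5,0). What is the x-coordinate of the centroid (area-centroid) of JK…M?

-296/183

Apply the shoelace formula. First the cross-terms c_i = x_i·y_{i+1} − x_{i+1}·y_i:
  -2, -14, -30, -15  ⇒  2A = -61, A = -30.5.
Then Σ (x_i + x_{i+1})·c_i = 296, so x̄ = 296 / (6·(-30.5)) = -296/183.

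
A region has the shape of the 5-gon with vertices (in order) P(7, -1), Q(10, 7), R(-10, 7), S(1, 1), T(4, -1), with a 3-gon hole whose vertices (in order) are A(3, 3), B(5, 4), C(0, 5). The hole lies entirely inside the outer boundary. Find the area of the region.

86.5

Outer boundary:
Apply the shoelace (surveyor's) formula: 2A = Σ (x_i·y_{i+1} − x_{i+1}·y_i), indices taken mod 5.
Cross-terms: 59, 140, -17, -5, 3  ⇒  Σ = 180
Area = |Σ|/2 = 90.
Hole:
Σ = (-3) + (25) + (-15) = 7
Area = |Σ|/2 = 3.5.
Net area = 90 − 3.5 = 86.5.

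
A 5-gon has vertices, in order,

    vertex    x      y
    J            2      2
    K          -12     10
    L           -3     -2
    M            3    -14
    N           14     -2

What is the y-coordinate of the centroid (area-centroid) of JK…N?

-178/69

Apply the surveyor's formula. First the cross-terms c_i = x_i·y_{i+1} − x_{i+1}·y_i:
  44, 54, 48, 190, 32  ⇒  2A = 368, A = 184.
Then Σ (y_i + y_{i+1})·c_i = -2848, so ȳ = -2848 / (6·184) = -178/69.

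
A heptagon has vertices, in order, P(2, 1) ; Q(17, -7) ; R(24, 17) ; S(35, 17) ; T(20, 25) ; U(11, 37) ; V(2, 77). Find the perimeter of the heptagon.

202

|PQ| = √((15)² + (-8)²) = √289 = 17
|QR| = √((7)² + (24)²) = √625 = 25
|RS| = √((11)² + (0)²) = √121 = 11
|ST| = √((-15)² + (8)²) = √289 = 17
|TU| = √((-9)² + (12)²) = √225 = 15
|UV| = √((-9)² + (40)²) = √1681 = 41
|VP| = √((0)² + (-76)²) = √5776 = 76
Perimeter = 17 + 25 + 11 + 17 + 15 + 41 + 76 = 202.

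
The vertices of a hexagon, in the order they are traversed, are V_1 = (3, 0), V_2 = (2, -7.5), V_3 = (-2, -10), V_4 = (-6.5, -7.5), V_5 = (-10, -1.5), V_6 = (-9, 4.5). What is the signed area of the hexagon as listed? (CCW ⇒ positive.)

V_1→V_2: (3)(-7.5) − (2)(0) = -22.5
V_2→V_3: (2)(-10) − (-2)(-7.5) = -35
V_3→V_4: (-2)(-7.5) − (-6.5)(-10) = -50
V_4→V_5: (-6.5)(-1.5) − (-10)(-7.5) = -65.25
V_5→V_6: (-10)(4.5) − (-9)(-1.5) = -58.5
V_6→V_1: (-9)(0) − (3)(4.5) = -13.5
Σ = -244.75
Signed area = Σ/2 = -122.375 (negative ⇒ clockwise traversal).

-122.375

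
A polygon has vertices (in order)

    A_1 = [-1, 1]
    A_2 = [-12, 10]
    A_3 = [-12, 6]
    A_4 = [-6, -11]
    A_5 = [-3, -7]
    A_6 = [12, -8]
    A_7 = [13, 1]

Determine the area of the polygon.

Σ = (2) + (48) + (168) + (9) + (108) + (116) + (14) = 465
Area = |Σ|/2 = 232.5.

232.5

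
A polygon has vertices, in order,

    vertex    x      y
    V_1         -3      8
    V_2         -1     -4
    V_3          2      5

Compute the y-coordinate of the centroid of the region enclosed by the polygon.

3

Apply the shoelace (surveyor's) formula. First the cross-terms c_i = x_i·y_{i+1} − x_{i+1}·y_i:
  20, 3, 31  ⇒  2A = 54, A = 27.
Then Σ (y_i + y_{i+1})·c_i = 486, so ȳ = 486 / (6·27) = 3.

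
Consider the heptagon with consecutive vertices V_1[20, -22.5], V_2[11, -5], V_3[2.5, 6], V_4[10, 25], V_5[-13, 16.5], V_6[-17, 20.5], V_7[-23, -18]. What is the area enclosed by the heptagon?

1193.75

Σ = (147.5) + (78.5) + (2.5) + (490) + (14) + (777.5) + (877.5) = 2387.5
Area = |Σ|/2 = 1193.75.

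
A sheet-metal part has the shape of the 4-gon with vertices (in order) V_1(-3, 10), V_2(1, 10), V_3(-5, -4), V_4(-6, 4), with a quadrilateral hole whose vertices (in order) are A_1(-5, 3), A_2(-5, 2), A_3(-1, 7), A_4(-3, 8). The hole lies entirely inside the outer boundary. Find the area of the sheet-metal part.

Outer boundary:
Apply the shoelace formula: 2A = Σ (x_i·y_{i+1} − x_{i+1}·y_i), indices taken mod 4.
V_1→V_2: (-3)(10) − (1)(10) = -40
V_2→V_3: (1)(-4) − (-5)(10) = 46
V_3→V_4: (-5)(4) − (-6)(-4) = -44
V_4→V_1: (-6)(10) − (-3)(4) = -48
Σ = -86
Area = |Σ|/2 = 43.
Hole:
Apply the shoelace formula: 2A = Σ (x_i·y_{i+1} − x_{i+1}·y_i), indices taken mod 4.
A_1→A_2: (-5)(2) − (-5)(3) = 5
A_2→A_3: (-5)(7) − (-1)(2) = -33
A_3→A_4: (-1)(8) − (-3)(7) = 13
A_4→A_1: (-3)(3) − (-5)(8) = 31
Σ = 16
Area = |Σ|/2 = 8.
Net area = 43 − 8 = 35.

35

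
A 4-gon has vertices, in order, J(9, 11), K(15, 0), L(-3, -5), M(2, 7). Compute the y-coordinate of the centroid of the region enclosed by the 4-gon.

550/219

Apply the surveyor's formula. First the cross-terms c_i = x_i·y_{i+1} − x_{i+1}·y_i:
  -165, -75, -11, -41  ⇒  2A = -292, A = -146.
Then Σ (y_i + y_{i+1})·c_i = -2200, so ȳ = -2200 / (6·(-146)) = 550/219.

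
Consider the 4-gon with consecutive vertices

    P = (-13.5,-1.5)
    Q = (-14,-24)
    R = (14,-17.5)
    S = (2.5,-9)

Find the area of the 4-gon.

338.25

Apply the shoelace formula: 2A = Σ (x_i·y_{i+1} − x_{i+1}·y_i), indices taken mod 4.
Σ = (303) + (581) + (-82.25) + (-125.25) = 676.5
Area = |Σ|/2 = 338.25.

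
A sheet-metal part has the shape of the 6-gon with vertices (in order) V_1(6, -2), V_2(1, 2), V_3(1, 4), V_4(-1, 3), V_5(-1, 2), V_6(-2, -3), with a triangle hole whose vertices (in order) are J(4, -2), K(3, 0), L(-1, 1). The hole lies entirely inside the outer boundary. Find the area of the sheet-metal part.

Outer boundary:
V_1→V_2: (6)(2) − (1)(-2) = 14
V_2→V_3: (1)(4) − (1)(2) = 2
V_3→V_4: (1)(3) − (-1)(4) = 7
V_4→V_5: (-1)(2) − (-1)(3) = 1
V_5→V_6: (-1)(-3) − (-2)(2) = 7
V_6→V_1: (-2)(-2) − (6)(-3) = 22
Σ = 53
Area = |Σ|/2 = 26.5.
Hole:
Σ = (6) + (3) + (-2) = 7
Area = |Σ|/2 = 3.5.
Net area = 26.5 − 3.5 = 23.

23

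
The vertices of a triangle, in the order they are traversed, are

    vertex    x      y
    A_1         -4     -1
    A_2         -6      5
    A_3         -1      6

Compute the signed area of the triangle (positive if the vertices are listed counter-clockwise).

Apply the surveyor's formula: 2A = Σ (x_i·y_{i+1} − x_{i+1}·y_i), indices taken mod 3.
Cross-terms: -26, -31, 25  ⇒  Σ = -32
Signed area = Σ/2 = -16 (negative ⇒ clockwise traversal).

-16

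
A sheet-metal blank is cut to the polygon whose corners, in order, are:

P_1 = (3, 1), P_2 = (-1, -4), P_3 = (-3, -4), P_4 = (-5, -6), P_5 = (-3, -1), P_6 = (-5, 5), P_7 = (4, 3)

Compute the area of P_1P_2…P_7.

47

Apply the shoelace (surveyor's) formula: 2A = Σ (x_i·y_{i+1} − x_{i+1}·y_i), indices taken mod 7.
Σ = (-11) + (-8) + (-2) + (-13) + (-20) + (-35) + (-5) = -94
Area = |Σ|/2 = 47.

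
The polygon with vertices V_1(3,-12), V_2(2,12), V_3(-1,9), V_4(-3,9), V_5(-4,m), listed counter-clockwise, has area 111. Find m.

-5

Write out the shoelace sum; only the two edges meeting at V_5 involve m:
2·Area = [((-3)·m − (-4)·9) + ((-4)·(-12) − 3·m)] + 108
       = -6·m + 192 = 222
⇒ m = -5.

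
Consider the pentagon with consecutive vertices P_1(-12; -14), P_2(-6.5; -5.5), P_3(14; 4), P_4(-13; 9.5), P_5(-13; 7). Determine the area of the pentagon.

Apply the shoelace (surveyor's) formula: 2A = Σ (x_i·y_{i+1} − x_{i+1}·y_i), indices taken mod 5.
Σ = (-25) + (51) + (185) + (32.5) + (266) = 509.5
Area = |Σ|/2 = 254.75.

254.75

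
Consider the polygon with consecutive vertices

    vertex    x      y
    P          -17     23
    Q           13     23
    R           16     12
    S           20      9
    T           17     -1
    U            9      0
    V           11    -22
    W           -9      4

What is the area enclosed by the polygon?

P→Q: (-17)(23) − (13)(23) = -690
Q→R: (13)(12) − (16)(23) = -212
R→S: (16)(9) − (20)(12) = -96
S→T: (20)(-1) − (17)(9) = -173
T→U: (17)(0) − (9)(-1) = 9
U→V: (9)(-22) − (11)(0) = -198
V→W: (11)(4) − (-9)(-22) = -154
W→P: (-9)(23) − (-17)(4) = -139
Σ = -1653
Area = |Σ|/2 = 826.5.

826.5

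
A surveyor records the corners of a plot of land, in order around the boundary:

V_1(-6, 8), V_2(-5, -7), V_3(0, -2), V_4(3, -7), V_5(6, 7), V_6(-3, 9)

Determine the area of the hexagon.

133

Apply the surveyor's formula: 2A = Σ (x_i·y_{i+1} − x_{i+1}·y_i), indices taken mod 6.
Σ = (82) + (10) + (6) + (63) + (75) + (30) = 266
Area = |Σ|/2 = 133.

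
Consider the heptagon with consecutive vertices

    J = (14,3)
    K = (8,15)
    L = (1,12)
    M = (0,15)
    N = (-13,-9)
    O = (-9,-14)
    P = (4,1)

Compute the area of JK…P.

Apply Gauss's area formula: 2A = Σ (x_i·y_{i+1} − x_{i+1}·y_i), indices taken mod 7.
Σ = (186) + (81) + (15) + (195) + (101) + (47) + (-2) = 623
Area = |Σ|/2 = 311.5.

311.5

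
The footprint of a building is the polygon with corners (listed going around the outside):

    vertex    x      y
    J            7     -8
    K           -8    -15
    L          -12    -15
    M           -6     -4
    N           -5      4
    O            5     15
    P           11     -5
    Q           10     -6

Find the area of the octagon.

327

Σ = (-169) + (-60) + (-42) + (-44) + (-95) + (-190) + (-16) + (-38) = -654
Area = |Σ|/2 = 327.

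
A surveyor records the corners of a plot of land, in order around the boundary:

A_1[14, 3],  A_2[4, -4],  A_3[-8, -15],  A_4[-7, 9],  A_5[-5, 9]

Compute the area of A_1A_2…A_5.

Apply the shoelace (surveyor's) formula: 2A = Σ (x_i·y_{i+1} − x_{i+1}·y_i), indices taken mod 5.
Σ = (-68) + (-92) + (-177) + (-18) + (-141) = -496
Area = |Σ|/2 = 248.

248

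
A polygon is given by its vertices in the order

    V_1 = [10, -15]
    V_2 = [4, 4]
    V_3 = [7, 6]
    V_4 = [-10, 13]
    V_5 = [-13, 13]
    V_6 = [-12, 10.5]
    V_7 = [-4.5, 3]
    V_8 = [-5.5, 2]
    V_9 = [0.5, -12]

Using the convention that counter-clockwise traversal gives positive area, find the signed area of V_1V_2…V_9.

250.875

V_1→V_2: (10)(4) − (4)(-15) = 100
V_2→V_3: (4)(6) − (7)(4) = -4
V_3→V_4: (7)(13) − (-10)(6) = 151
V_4→V_5: (-10)(13) − (-13)(13) = 39
V_5→V_6: (-13)(10.5) − (-12)(13) = 19.5
V_6→V_7: (-12)(3) − (-4.5)(10.5) = 11.25
V_7→V_8: (-4.5)(2) − (-5.5)(3) = 7.5
V_8→V_9: (-5.5)(-12) − (0.5)(2) = 65
V_9→V_1: (0.5)(-15) − (10)(-12) = 112.5
Σ = 501.75
Signed area = Σ/2 = 250.875 (positive ⇒ counter-clockwise traversal).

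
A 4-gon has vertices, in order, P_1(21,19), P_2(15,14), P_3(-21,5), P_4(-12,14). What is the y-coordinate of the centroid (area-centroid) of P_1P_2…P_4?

38/3

Apply the shoelace (surveyor's) formula. First the cross-terms c_i = x_i·y_{i+1} − x_{i+1}·y_i:
  9, 369, -234, -522  ⇒  2A = -378, A = -189.
Then Σ (y_i + y_{i+1})·c_i = -14364, so ȳ = -14364 / (6·(-189)) = 38/3.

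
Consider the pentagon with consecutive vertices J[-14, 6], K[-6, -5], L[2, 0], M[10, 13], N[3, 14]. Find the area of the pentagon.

Σ = (106) + (10) + (26) + (101) + (214) = 457
Area = |Σ|/2 = 228.5.

228.5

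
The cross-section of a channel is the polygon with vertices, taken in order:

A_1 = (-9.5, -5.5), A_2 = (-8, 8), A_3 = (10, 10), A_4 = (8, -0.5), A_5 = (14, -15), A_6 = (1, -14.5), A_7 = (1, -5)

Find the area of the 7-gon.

Apply the shoelace formula: 2A = Σ (x_i·y_{i+1} − x_{i+1}·y_i), indices taken mod 7.
Σ = (-120) + (-160) + (-85) + (-113) + (-188) + (9.5) + (-53) = -709.5
Area = |Σ|/2 = 354.75.

354.75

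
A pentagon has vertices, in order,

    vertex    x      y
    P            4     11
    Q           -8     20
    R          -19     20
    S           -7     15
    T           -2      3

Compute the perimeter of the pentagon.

62

|PQ| = √((-12)² + (9)²) = √225 = 15
|QR| = √((-11)² + (0)²) = √121 = 11
|RS| = √((12)² + (-5)²) = √169 = 13
|ST| = √((5)² + (-12)²) = √169 = 13
|TP| = √((6)² + (8)²) = √100 = 10
Perimeter = 15 + 11 + 13 + 13 + 10 = 62.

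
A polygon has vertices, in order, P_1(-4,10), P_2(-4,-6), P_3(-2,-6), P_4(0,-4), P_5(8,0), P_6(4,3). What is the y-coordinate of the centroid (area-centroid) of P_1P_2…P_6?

163/144

Apply the shoelace formula. First the cross-terms c_i = x_i·y_{i+1} − x_{i+1}·y_i:
  64, 12, 8, 32, 24, 52  ⇒  2A = 192, A = 96.
Then Σ (y_i + y_{i+1})·c_i = 652, so ȳ = 652 / (6·96) = 163/144.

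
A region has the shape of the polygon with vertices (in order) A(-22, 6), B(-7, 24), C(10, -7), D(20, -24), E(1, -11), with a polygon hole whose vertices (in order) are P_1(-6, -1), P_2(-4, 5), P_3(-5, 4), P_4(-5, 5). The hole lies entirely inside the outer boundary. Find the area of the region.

602

Outer boundary:
Apply the shoelace (surveyor's) formula: 2A = Σ (x_i·y_{i+1} − x_{i+1}·y_i), indices taken mod 5.
Σ = (-486) + (-191) + (-100) + (-196) + (-236) = -1209
Area = |Σ|/2 = 604.5.
Hole:
P_1→P_2: (-6)(5) − (-4)(-1) = -34
P_2→P_3: (-4)(4) − (-5)(5) = 9
P_3→P_4: (-5)(5) − (-5)(4) = -5
P_4→P_1: (-5)(-1) − (-6)(5) = 35
Σ = 5
Area = |Σ|/2 = 2.5.
Net area = 604.5 − 2.5 = 602.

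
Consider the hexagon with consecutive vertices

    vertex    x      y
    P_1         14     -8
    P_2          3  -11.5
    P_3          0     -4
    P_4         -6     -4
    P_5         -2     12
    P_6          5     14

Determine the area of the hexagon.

288.5

Apply the surveyor's formula: 2A = Σ (x_i·y_{i+1} − x_{i+1}·y_i), indices taken mod 6.
P_1→P_2: (14)(-11.5) − (3)(-8) = -137
P_2→P_3: (3)(-4) − (0)(-11.5) = -12
P_3→P_4: (0)(-4) − (-6)(-4) = -24
P_4→P_5: (-6)(12) − (-2)(-4) = -80
P_5→P_6: (-2)(14) − (5)(12) = -88
P_6→P_1: (5)(-8) − (14)(14) = -236
Σ = -577
Area = |Σ|/2 = 288.5.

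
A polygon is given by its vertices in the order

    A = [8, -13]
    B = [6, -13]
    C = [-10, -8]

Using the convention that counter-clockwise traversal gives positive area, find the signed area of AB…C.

Cross-terms: -26, -178, 194  ⇒  Σ = -10
Signed area = Σ/2 = -5 (negative ⇒ clockwise traversal).

-5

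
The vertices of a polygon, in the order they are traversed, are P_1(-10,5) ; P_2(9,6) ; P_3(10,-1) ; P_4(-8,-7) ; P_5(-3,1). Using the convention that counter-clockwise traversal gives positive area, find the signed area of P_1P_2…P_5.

Apply Gauss's area formula: 2A = Σ (x_i·y_{i+1} − x_{i+1}·y_i), indices taken mod 5.
Cross-terms: -105, -69, -78, -29, -5  ⇒  Σ = -286
Signed area = Σ/2 = -143 (negative ⇒ clockwise traversal).

-143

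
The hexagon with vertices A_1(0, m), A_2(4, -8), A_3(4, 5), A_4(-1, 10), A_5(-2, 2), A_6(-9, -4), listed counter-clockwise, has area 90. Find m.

-3

The doubled signed area Σ (x_i y_{i+1} − x_{i+1} y_i) is linear in m.
With m=0 it equals 141; the coefficient of m is -13 (from the two edges through A_1).
So -13·m + 141 = 2·90 = 180 ⇒ m = -3.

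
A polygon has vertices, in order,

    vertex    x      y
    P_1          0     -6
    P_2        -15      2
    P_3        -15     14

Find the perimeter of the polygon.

54

|P_1P_2| = √((-15)² + (8)²) = √289 = 17
|P_2P_3| = √((0)² + (12)²) = √144 = 12
|P_3P_1| = √((15)² + (-20)²) = √625 = 25
Perimeter = 17 + 12 + 25 = 54.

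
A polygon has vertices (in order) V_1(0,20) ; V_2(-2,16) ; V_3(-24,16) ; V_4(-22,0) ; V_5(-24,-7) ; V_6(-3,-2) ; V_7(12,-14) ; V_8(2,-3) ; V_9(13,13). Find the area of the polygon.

Apply the shoelace formula: 2A = Σ (x_i·y_{i+1} − x_{i+1}·y_i), indices taken mod 9.
Σ = (40) + (352) + (352) + (154) + (27) + (66) + (-8) + (65) + (260) = 1308
Area = |Σ|/2 = 654.

654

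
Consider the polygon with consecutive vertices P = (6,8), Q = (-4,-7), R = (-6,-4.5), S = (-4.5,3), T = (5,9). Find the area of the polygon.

Apply the shoelace (surveyor's) formula: 2A = Σ (x_i·y_{i+1} − x_{i+1}·y_i), indices taken mod 5.
Cross-terms: -10, -24, -38.25, -55.5, -14  ⇒  Σ = -141.75
Area = |Σ|/2 = 70.875.

70.875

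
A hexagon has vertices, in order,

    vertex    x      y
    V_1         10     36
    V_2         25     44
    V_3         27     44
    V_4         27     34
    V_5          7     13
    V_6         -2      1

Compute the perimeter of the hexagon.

|V_1V_2| = √((15)² + (8)²) = √289 = 17
|V_2V_3| = √((2)² + (0)²) = √4 = 2
|V_3V_4| = √((0)² + (-10)²) = √100 = 10
|V_4V_5| = √((-20)² + (-21)²) = √841 = 29
|V_5V_6| = √((-9)² + (-12)²) = √225 = 15
|V_6V_1| = √((12)² + (35)²) = √1369 = 37
Perimeter = 17 + 2 + 10 + 29 + 15 + 37 = 110.

110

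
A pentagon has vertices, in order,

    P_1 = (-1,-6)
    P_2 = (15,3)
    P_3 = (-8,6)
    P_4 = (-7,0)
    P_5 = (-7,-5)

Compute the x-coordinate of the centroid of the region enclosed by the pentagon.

Apply the shoelace (surveyor's) formula. First the cross-terms c_i = x_i·y_{i+1} − x_{i+1}·y_i:
  87, 114, 42, 35, 37  ⇒  2A = 315, A = 157.5.
Then Σ (x_i + x_{i+1})·c_i = 600, so x̄ = 600 / (6·157.5) = 40/63.

40/63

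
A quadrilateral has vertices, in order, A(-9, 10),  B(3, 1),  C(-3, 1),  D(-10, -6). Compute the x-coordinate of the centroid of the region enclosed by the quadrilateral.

-932/159

Apply Gauss's area formula. First the cross-terms c_i = x_i·y_{i+1} − x_{i+1}·y_i:
  -39, 6, 28, -154  ⇒  2A = -159, A = -79.5.
Then Σ (x_i + x_{i+1})·c_i = 2796, so x̄ = 2796 / (6·(-79.5)) = -932/159.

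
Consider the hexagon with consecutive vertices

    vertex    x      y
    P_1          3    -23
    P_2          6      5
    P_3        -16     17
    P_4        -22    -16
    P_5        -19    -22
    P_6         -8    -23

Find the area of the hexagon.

829.5

Apply the surveyor's formula: 2A = Σ (x_i·y_{i+1} − x_{i+1}·y_i), indices taken mod 6.
Σ = (153) + (182) + (630) + (180) + (261) + (253) = 1659
Area = |Σ|/2 = 829.5.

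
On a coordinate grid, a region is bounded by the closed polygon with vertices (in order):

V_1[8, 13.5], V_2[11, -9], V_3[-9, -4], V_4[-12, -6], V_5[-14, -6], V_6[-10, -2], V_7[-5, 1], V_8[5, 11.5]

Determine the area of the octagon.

245.25

Σ = (-220.5) + (-125) + (6) + (-12) + (-32) + (-20) + (-62.5) + (-24.5) = -490.5
Area = |Σ|/2 = 245.25.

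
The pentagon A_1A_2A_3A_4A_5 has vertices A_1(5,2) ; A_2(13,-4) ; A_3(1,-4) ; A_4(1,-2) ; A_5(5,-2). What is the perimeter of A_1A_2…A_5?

|A_1A_2| = √((8)² + (-6)²) = √100 = 10
|A_2A_3| = √((-12)² + (0)²) = √144 = 12
|A_3A_4| = √((0)² + (2)²) = √4 = 2
|A_4A_5| = √((4)² + (0)²) = √16 = 4
|A_5A_1| = √((0)² + (4)²) = √16 = 4
Perimeter = 10 + 12 + 2 + 4 + 4 = 32.

32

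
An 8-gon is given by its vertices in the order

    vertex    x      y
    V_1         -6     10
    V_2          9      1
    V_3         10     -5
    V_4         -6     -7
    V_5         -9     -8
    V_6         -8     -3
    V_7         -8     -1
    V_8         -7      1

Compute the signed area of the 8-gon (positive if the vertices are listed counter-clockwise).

-199

Apply the shoelace (surveyor's) formula: 2A = Σ (x_i·y_{i+1} − x_{i+1}·y_i), indices taken mod 8.
Cross-terms: -96, -55, -100, -15, -37, -16, -15, -64  ⇒  Σ = -398
Signed area = Σ/2 = -199 (negative ⇒ clockwise traversal).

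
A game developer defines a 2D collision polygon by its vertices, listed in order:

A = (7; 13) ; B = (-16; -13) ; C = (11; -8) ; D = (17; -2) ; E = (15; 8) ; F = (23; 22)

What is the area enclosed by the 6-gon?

479.5

A→B: (7)(-13) − (-16)(13) = 117
B→C: (-16)(-8) − (11)(-13) = 271
C→D: (11)(-2) − (17)(-8) = 114
D→E: (17)(8) − (15)(-2) = 166
E→F: (15)(22) − (23)(8) = 146
F→A: (23)(13) − (7)(22) = 145
Σ = 959
Area = |Σ|/2 = 479.5.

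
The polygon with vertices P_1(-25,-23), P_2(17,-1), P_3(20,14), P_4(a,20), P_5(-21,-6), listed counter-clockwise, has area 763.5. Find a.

15

The doubled signed area Σ (x_i y_{i+1} − x_{i+1} y_i) is linear in a.
With a=0 it equals 1827; the coefficient of a is -20 (from the two edges through P_4).
So -20·a + 1827 = 2·763.5 = 1527 ⇒ a = 15.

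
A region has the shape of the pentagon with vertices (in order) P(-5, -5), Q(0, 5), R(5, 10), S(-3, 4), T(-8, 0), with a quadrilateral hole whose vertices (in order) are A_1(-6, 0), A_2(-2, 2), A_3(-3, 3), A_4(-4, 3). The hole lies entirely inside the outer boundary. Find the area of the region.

31.5

Outer boundary:
Apply the shoelace formula: 2A = Σ (x_i·y_{i+1} − x_{i+1}·y_i), indices taken mod 5.
Σ = (-25) + (-25) + (50) + (32) + (40) = 72
Area = |Σ|/2 = 36.
Hole:
Apply the shoelace (surveyor's) formula: 2A = Σ (x_i·y_{i+1} − x_{i+1}·y_i), indices taken mod 4.
A_1→A_2: (-6)(2) − (-2)(0) = -12
A_2→A_3: (-2)(3) − (-3)(2) = 0
A_3→A_4: (-3)(3) − (-4)(3) = 3
A_4→A_1: (-4)(0) − (-6)(3) = 18
Σ = 9
Area = |Σ|/2 = 4.5.
Net area = 36 − 4.5 = 31.5.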